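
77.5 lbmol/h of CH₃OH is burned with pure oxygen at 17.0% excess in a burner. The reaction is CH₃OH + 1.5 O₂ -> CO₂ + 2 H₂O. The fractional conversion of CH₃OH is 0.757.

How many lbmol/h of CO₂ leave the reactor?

Stoichiometric O₂ = 1.5 × 77.5 = 116.2 lbmol/h; O₂ fed = 116.2 × 1.170 = 136 lbmol/h.
Fuel reacted = 0.757 × 77.5 → ξ = 58.67 lbmol/h.
Outlet (n = n₀ + ν ξ):
  CH₃OH: 77.5 − 1(58.67) = 18.83
  O₂: 136 − 1.5(58.67) = 48.01
  CO₂: 0 + 1(58.67) = 58.67
  H₂O: 0 + 2(58.67) = 117.3

58.7 lbmol/h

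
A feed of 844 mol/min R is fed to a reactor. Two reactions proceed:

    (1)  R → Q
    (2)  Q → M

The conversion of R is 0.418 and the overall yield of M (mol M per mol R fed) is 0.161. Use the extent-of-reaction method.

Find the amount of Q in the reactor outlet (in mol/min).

217 mol/min

Conversion of R: R consumed = 1ξ₁ = 0.418 × 844 → ξ₁ = 352.8 mol/min.
Yield of M: 1ξ₂ / 844 = 0.161 → ξ₂ = 135.9 mol/min.
Outlet amounts (n = n₀ + Σ ν·ξ):
  R: 844 − 1(352.8) = 491.2
  Q: 0 + 1(352.8) − 1(135.9) = 216.9
  M: 0 + 1(135.9) = 135.9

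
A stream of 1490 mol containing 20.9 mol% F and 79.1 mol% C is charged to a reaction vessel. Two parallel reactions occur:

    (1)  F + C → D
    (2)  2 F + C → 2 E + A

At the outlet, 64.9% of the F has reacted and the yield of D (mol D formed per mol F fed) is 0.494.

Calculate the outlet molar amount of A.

24.1 mol

Yield of D: 1ξ₁ / 311.4 = 0.494 → ξ₁ = 153.8 mol.
Conversion of F: 1ξ₁ + 2ξ₂ = 0.649 × 311.4 = 202.1 → ξ₂ = 24.13 mol.
Outlet amounts (n = n₀ + Σ ν·ξ):
  F: 311.4 − 1(153.8) − 2(24.13) = 109.3
  C: 1179 − 1(153.8) − 1(24.13) = 1001
  D: 0 + 1(153.8) = 153.8
  E: 0 + 2(24.13) = 48.27
  A: 0 + 1(24.13) = 24.13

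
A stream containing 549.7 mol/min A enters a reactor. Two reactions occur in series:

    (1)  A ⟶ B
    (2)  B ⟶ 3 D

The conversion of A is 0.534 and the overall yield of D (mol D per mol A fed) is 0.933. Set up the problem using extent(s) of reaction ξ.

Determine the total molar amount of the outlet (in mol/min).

Conversion of A: A consumed = 1ξ₁ = 0.534 × 549.7 → ξ₁ = 293.5 mol/min.
Yield of D: 3ξ₂ / 549.7 = 0.933 → ξ₂ = 171 mol/min.
Outlet amounts (n = n₀ + Σ ν·ξ):
  A: 549.7 − 1(293.5) = 256.2
  B: 0 + 1(293.5) − 1(171) = 122.6
  D: 0 + 3(171) = 512.9
Total out = 256.2 + 122.6 + 512.9 = 891.6 mol/min.

892 mol/min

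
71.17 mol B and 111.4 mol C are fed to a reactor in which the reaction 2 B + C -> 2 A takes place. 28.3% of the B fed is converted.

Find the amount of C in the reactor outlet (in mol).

B reacted = 0.283 × 71.17 = 20.14 mol; ν_B = −2, so ξ = 20.14/2 = 10.07 mol.
Outlet amounts (n = n₀ + ν ξ):
  B: 71.17 − 2(10.07) = 51.03
  C: 111.4 − 1(10.07) = 101.3
  A: 0 + 2(10.07) = 20.14

101 mol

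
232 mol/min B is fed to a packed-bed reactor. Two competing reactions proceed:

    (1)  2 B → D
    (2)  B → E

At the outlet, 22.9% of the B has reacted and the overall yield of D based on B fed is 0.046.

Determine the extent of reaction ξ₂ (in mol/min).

Yield of D: 1ξ₁ / 232 = 0.046 → ξ₁ = 10.67 mol/min.
Conversion of B: 2ξ₁ + 1ξ₂ = 0.229 × 232 = 53.13 → ξ₂ = 31.78 mol/min.
Outlet amounts (n = n₀ + Σ ν·ξ):
  B: 232 − 2(10.67) − 1(31.78) = 178.9
  D: 0 + 1(10.67) = 10.67
  E: 0 + 1(31.78) = 31.78

ξ₂ = 31.8 mol/min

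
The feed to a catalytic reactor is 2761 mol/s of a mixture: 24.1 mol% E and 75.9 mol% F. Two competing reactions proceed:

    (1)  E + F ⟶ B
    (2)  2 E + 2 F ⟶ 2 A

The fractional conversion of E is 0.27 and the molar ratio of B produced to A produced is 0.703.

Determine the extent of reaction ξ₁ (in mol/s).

ξ₁ = 74.2 mol/s

Conversion of E: E consumed = 0.27 × 665.4 = 179.7 mol/s = 1ξ₁ + 2ξ₂.
Selectivity: 1ξ₁ / (2ξ₂) = 0.703 → ξ₁ = 1.406 ξ₂.
Substitute: (1·1.406 + 2) ξ₂ = 179.7 → ξ₂ = 52.75 mol/s, ξ₁ = 74.16 mol/s.
Outlet amounts (n = n₀ + Σ ν·ξ):
  E: 665.4 − 1(74.16) − 2(52.75) = 485.7
  F: 2096 − 1(74.16) − 2(52.75) = 1916
  B: 0 + 1(74.16) = 74.16
  A: 0 + 2(52.75) = 105.5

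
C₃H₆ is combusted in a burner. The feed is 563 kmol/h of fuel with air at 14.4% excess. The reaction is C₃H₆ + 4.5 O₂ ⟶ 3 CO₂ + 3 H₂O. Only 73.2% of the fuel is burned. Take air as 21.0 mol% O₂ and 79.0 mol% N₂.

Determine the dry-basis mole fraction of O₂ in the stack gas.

Stoichiometric O₂ = 4.5 × 563 = 2534 kmol/h; O₂ fed = 2534 × 1.144 = 2898 kmol/h.
N₂ fed = 2898 × 79/21 = 10900 kmol/h.
Fuel reacted = 0.732 × 563 → ξ = 412.1 kmol/h.
Outlet (n = n₀ + ν ξ):
  C₃H₆: 563 − 1(412.1) = 150.9
  O₂: 2898 − 4.5(412.1) = 1044
  N₂: 10900 (inert)
  CO₂: 0 + 3(412.1) = 1236
  H₂O: 0 + 3(412.1) = 1236
Dry total = 13330 kmol/h; y_O₂ (dry) = 1044 / 13330 = 0.07828.

0.0783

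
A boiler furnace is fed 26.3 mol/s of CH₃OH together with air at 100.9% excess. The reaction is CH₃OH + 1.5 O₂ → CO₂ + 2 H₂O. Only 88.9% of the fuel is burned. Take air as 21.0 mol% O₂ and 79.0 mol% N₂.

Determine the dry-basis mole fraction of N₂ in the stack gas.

Stoichiometric O₂ = 1.5 × 26.3 = 39.45 mol/s; O₂ fed = 39.45 × 2.009 = 79.26 mol/s.
N₂ fed = 79.26 × 79/21 = 298.1 mol/s.
Fuel reacted = 0.889 × 26.3 → ξ = 23.38 mol/s.
Outlet (n = n₀ + ν ξ):
  CH₃OH: 26.3 − 1(23.38) = 2.919
  O₂: 79.26 − 1.5(23.38) = 44.18
  N₂: 298.1 (inert)
  CO₂: 0 + 1(23.38) = 23.38
  H₂O: 0 + 2(23.38) = 46.76
Dry total = 368.6 mol/s; y_N₂ (dry) = 298.1 / 368.6 = 0.8088.

0.809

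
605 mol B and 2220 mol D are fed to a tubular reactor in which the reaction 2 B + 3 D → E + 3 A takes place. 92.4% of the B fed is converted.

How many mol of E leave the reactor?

280 mol

B reacted = 0.924 × 605 = 559 mol; ν_B = −2, so ξ = 559/2 = 279.5 mol.
Outlet amounts (n = n₀ + ν ξ):
  B: 605 − 2(279.5) = 45.98
  D: 2220 − 3(279.5) = 1381
  E: 0 + 1(279.5) = 279.5
  A: 0 + 3(279.5) = 838.5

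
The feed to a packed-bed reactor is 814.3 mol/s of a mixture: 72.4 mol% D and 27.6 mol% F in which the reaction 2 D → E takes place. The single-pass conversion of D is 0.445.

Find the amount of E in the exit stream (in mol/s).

131 mol/s

D reacted = 0.445 × 589.6 = 262.4 mol/s; ν_D = −2, so ξ = 262.4/2 = 131.2 mol/s.
Outlet amounts (n = n₀ + ν ξ):
  D: 589.6 − 2(131.2) = 327.2
  E: 0 + 1(131.2) = 131.2
  F: 224.7 (inert)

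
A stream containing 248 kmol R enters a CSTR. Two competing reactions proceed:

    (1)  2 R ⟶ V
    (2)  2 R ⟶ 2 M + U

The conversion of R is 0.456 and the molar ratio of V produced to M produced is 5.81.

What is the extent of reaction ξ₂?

Conversion of R: R consumed = 0.456 × 248 = 113.1 kmol = 2ξ₁ + 2ξ₂.
Selectivity: 1ξ₁ / (2ξ₂) = 5.81 → ξ₁ = 11.62 ξ₂.
Substitute: (2·11.62 + 2) ξ₂ = 113.1 → ξ₂ = 4.481 kmol, ξ₁ = 52.06 kmol.
Outlet amounts (n = n₀ + Σ ν·ξ):
  R: 248 − 2(52.06) − 2(4.481) = 134.9
  V: 0 + 1(52.06) = 52.06
  M: 0 + 2(4.481) = 8.961
  U: 0 + 1(4.481) = 4.481

ξ₂ = 4.48 kmol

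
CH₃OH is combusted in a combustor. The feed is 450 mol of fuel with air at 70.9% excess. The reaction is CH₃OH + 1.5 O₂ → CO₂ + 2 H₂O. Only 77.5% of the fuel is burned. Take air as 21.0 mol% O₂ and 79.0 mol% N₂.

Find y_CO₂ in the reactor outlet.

Stoichiometric O₂ = 1.5 × 450 = 675 mol; O₂ fed = 675 × 1.709 = 1154 mol.
N₂ fed = 1154 × 79/21 = 4340 mol.
Fuel reacted = 0.775 × 450 → ξ = 348.8 mol.
Outlet (n = n₀ + ν ξ):
  CH₃OH: 450 − 1(348.8) = 101.2
  O₂: 1154 − 1.5(348.8) = 630.5
  N₂: 4340 (inert)
  CO₂: 0 + 1(348.8) = 348.8
  H₂O: 0 + 2(348.8) = 697.5
Total out = 6118 mol; y_CO₂ = 348.8 / 6118 = 0.05701.

0.057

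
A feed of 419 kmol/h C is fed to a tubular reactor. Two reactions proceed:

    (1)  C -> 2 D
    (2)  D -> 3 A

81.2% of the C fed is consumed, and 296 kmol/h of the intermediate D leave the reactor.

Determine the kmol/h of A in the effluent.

Conversion of C: C consumed = 1ξ₁ = 0.812 × 419 → ξ₁ = 340.2 kmol/h.
D balance: n_D = 0 + 2ξ₁ − 1ξ₂ = 296 → ξ₂ = (2·340.2 − 296)/1 = 384.5 kmol/h.
Outlet amounts (n = n₀ + Σ ν·ξ):
  C: 419 − 1(340.2) = 78.77
  D: 0 + 2(340.2) − 1(384.5) = 296
  A: 0 + 3(384.5) = 1153

1150 kmol/h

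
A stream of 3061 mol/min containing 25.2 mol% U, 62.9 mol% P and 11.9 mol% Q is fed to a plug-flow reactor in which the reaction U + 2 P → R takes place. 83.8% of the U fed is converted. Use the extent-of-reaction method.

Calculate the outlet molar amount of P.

U reacted = 0.838 × 771.4 = 646.4 mol/min; ν_U = −1, so ξ = 646.4/1 = 646.4 mol/min.
Outlet amounts (n = n₀ + ν ξ):
  U: 771.4 − 1(646.4) = 125
  P: 1925 − 2(646.4) = 632.5
  R: 0 + 1(646.4) = 646.4
  Q: 364.3 (inert)

633 mol/min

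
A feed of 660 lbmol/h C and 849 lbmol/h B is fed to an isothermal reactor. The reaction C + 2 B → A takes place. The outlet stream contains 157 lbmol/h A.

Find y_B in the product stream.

0.448

For A: n = n₀ + 1ξ → 157 = 0 + 1ξ, giving ξ = 157 lbmol/h.
Outlet amounts (n = n₀ + ν ξ):
  C: 660 − 1(157) = 503
  B: 849 − 2(157) = 535
  A: 0 + 1(157) = 157
Total out = 1195 lbmol/h; y_B = 535 / 1195 = 0.4477.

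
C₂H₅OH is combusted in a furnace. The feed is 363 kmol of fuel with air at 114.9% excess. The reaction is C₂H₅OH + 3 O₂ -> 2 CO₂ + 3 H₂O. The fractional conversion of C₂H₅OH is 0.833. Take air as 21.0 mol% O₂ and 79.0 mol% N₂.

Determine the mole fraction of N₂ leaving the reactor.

Stoichiometric O₂ = 3 × 363 = 1089 kmol; O₂ fed = 1089 × 2.149 = 2340 kmol.
N₂ fed = 2340 × 79/21 = 8804 kmol.
Fuel reacted = 0.833 × 363 → ξ = 302.4 kmol.
Outlet (n = n₀ + ν ξ):
  C₂H₅OH: 363 − 1(302.4) = 60.62
  O₂: 2340 − 3(302.4) = 1433
  N₂: 8804 (inert)
  CO₂: 0 + 2(302.4) = 604.8
  H₂O: 0 + 3(302.4) = 907.1
Total out = 11810 kmol; y_N₂ = 8804 / 11810 = 0.7455.

0.745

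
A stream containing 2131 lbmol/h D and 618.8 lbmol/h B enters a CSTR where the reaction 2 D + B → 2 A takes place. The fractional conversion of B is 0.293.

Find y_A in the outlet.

0.141

B reacted = 0.293 × 618.8 = 181.3 lbmol/h; ν_B = −1, so ξ = 181.3/1 = 181.3 lbmol/h.
Outlet amounts (n = n₀ + ν ξ):
  D: 2131 − 2(181.3) = 1768
  B: 618.8 − 1(181.3) = 437.5
  A: 0 + 2(181.3) = 362.6
Total out = 2568 lbmol/h; y_A = 362.6 / 2568 = 0.1412.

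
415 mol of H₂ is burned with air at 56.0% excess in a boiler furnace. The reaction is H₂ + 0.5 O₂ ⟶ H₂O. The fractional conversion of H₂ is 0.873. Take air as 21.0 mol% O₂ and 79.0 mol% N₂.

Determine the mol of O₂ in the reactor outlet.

143 mol

Stoichiometric O₂ = 0.5 × 415 = 207.5 mol; O₂ fed = 207.5 × 1.560 = 323.7 mol.
N₂ fed = 323.7 × 79/21 = 1218 mol.
Fuel reacted = 0.873 × 415 → ξ = 362.3 mol.
Outlet (n = n₀ + ν ξ):
  H₂: 415 − 1(362.3) = 52.7
  O₂: 323.7 − 0.5(362.3) = 142.6
  N₂: 1218 (inert)
  H₂O: 0 + 1(362.3) = 362.3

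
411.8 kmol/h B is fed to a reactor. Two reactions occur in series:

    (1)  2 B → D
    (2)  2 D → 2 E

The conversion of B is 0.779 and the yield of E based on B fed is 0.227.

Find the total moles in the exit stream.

251 kmol/h

Conversion of B: B consumed = 2ξ₁ = 0.779 × 411.8 → ξ₁ = 160.4 kmol/h.
Yield of E: 2ξ₂ / 411.8 = 0.227 → ξ₂ = 46.74 kmol/h.
Outlet amounts (n = n₀ + Σ ν·ξ):
  B: 411.8 − 2(160.4) = 91.01
  D: 0 + 1(160.4) − 2(46.74) = 66.92
  E: 0 + 2(46.74) = 93.48
Total out = 91.01 + 66.92 + 93.48 = 251.4 kmol/h.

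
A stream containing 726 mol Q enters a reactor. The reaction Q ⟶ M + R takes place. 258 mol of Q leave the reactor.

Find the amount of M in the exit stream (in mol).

468 mol

For Q: n = n₀ − 1ξ → 258 = 726 − 1ξ, giving ξ = 468 mol.
Outlet amounts (n = n₀ + ν ξ):
  Q: 726 − 1(468) = 258
  M: 0 + 1(468) = 468
  R: 0 + 1(468) = 468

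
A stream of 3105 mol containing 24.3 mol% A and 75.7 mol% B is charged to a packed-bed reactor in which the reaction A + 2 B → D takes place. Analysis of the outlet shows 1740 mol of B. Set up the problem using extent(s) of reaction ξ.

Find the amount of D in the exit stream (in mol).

For B: n = n₀ − 2ξ → 1740 = 2350 − 2ξ, giving ξ = 305.2 mol.
Outlet amounts (n = n₀ + ν ξ):
  A: 754.5 − 1(305.2) = 449.3
  B: 2350 − 2(305.2) = 1740
  D: 0 + 1(305.2) = 305.2

305 mol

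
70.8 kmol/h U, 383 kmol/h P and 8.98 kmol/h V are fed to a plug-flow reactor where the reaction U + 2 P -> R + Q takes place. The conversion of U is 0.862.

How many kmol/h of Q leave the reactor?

61 kmol/h

U reacted = 0.862 × 70.8 = 61.03 kmol/h; ν_U = −1, so ξ = 61.03/1 = 61.03 kmol/h.
Outlet amounts (n = n₀ + ν ξ):
  U: 70.8 − 1(61.03) = 9.77
  P: 383 − 2(61.03) = 260.9
  R: 0 + 1(61.03) = 61.03
  Q: 0 + 1(61.03) = 61.03
  V: 8.98 (inert)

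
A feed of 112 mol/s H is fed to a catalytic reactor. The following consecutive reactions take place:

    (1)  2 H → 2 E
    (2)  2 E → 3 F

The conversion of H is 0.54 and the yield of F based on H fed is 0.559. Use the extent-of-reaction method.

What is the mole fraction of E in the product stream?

0.141

Conversion of H: H consumed = 2ξ₁ = 0.54 × 112 → ξ₁ = 30.24 mol/s.
Yield of F: 3ξ₂ / 112 = 0.559 → ξ₂ = 20.87 mol/s.
Outlet amounts (n = n₀ + Σ ν·ξ):
  H: 112 − 2(30.24) = 51.52
  E: 0 + 2(30.24) − 2(20.87) = 18.74
  F: 0 + 3(20.87) = 62.61
Total out = 132.9 mol/s; y_E = 18.74 / 132.9 = 0.1411.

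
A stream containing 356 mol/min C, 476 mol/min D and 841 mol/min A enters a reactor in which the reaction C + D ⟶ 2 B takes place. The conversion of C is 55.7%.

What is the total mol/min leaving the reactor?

C reacted = 0.557 × 356 = 198.3 mol/min; ν_C = −1, so ξ = 198.3/1 = 198.3 mol/min.
Outlet amounts (n = n₀ + ν ξ):
  C: 356 − 1(198.3) = 157.7
  D: 476 − 1(198.3) = 277.7
  B: 0 + 2(198.3) = 396.6
  A: 841 (inert)
Total out = 157.7 + 277.7 + 396.6 + 841 = 1673 mol/min.

1670 mol/min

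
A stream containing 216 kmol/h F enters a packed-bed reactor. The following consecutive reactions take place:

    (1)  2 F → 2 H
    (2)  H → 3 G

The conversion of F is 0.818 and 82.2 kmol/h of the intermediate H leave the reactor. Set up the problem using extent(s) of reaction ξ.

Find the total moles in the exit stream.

Conversion of F: F consumed = 2ξ₁ = 0.818 × 216 → ξ₁ = 88.34 kmol/h.
H balance: n_H = 0 + 2ξ₁ − 1ξ₂ = 82.2 → ξ₂ = (2·88.34 − 82.2)/1 = 94.49 kmol/h.
Outlet amounts (n = n₀ + Σ ν·ξ):
  F: 216 − 2(88.34) = 39.31
  H: 0 + 2(88.34) − 1(94.49) = 82.2
  G: 0 + 3(94.49) = 283.5
Total out = 39.31 + 82.2 + 283.5 = 405 kmol/h.

405 kmol/h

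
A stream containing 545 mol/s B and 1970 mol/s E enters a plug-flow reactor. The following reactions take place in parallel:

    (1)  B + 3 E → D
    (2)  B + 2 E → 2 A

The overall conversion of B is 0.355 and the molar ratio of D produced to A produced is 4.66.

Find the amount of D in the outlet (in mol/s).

Conversion of B: B consumed = 0.355 × 545 = 193.5 mol/s = 1ξ₁ + 1ξ₂.
Selectivity: 1ξ₁ / (2ξ₂) = 4.66 → ξ₁ = 9.32 ξ₂.
Substitute: (1·9.32 + 1) ξ₂ = 193.5 → ξ₂ = 18.75 mol/s, ξ₁ = 174.7 mol/s.
Outlet amounts (n = n₀ + Σ ν·ξ):
  B: 545 − 1(174.7) − 1(18.75) = 351.5
  E: 1970 − 3(174.7) − 2(18.75) = 1408
  D: 0 + 1(174.7) = 174.7
  A: 0 + 2(18.75) = 37.5

175 mol/s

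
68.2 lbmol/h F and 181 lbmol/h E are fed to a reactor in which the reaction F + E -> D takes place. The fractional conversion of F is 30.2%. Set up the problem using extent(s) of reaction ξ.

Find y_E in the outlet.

0.702

F reacted = 0.302 × 68.2 = 20.6 lbmol/h; ν_F = −1, so ξ = 20.6/1 = 20.6 lbmol/h.
Outlet amounts (n = n₀ + ν ξ):
  F: 68.2 − 1(20.6) = 47.6
  E: 181 − 1(20.6) = 160.4
  D: 0 + 1(20.6) = 20.6
Total out = 228.6 lbmol/h; y_E = 160.4 / 228.6 = 0.7017.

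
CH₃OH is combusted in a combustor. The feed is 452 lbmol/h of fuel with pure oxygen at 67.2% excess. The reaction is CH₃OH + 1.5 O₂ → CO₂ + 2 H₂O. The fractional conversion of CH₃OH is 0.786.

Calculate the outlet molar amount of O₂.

601 lbmol/h

Stoichiometric O₂ = 1.5 × 452 = 678 lbmol/h; O₂ fed = 678 × 1.672 = 1134 lbmol/h.
Fuel reacted = 0.786 × 452 → ξ = 355.3 lbmol/h.
Outlet (n = n₀ + ν ξ):
  CH₃OH: 452 − 1(355.3) = 96.73
  O₂: 1134 − 1.5(355.3) = 600.7
  CO₂: 0 + 1(355.3) = 355.3
  H₂O: 0 + 2(355.3) = 710.5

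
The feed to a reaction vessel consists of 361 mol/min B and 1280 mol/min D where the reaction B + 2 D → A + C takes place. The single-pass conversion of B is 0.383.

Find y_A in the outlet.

B reacted = 0.383 × 361 = 138.3 mol/min; ν_B = −1, so ξ = 138.3/1 = 138.3 mol/min.
Outlet amounts (n = n₀ + ν ξ):
  B: 361 − 1(138.3) = 222.7
  D: 1280 − 2(138.3) = 1003
  A: 0 + 1(138.3) = 138.3
  C: 0 + 1(138.3) = 138.3
Total out = 1503 mol/min; y_A = 138.3 / 1503 = 0.09201.

0.092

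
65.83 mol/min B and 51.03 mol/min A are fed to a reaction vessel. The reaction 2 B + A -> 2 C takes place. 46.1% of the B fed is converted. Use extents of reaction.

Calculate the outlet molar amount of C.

30.3 mol/min

B reacted = 0.461 × 65.83 = 30.35 mol/min; ν_B = −2, so ξ = 30.35/2 = 15.17 mol/min.
Outlet amounts (n = n₀ + ν ξ):
  B: 65.83 − 2(15.17) = 35.48
  A: 51.03 − 1(15.17) = 35.86
  C: 0 + 2(15.17) = 30.35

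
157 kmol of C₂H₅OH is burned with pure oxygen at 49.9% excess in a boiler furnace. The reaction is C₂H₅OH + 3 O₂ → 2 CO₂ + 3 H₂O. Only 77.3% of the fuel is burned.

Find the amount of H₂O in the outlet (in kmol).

364 kmol

Stoichiometric O₂ = 3 × 157 = 471 kmol; O₂ fed = 471 × 1.499 = 706 kmol.
Fuel reacted = 0.773 × 157 → ξ = 121.4 kmol.
Outlet (n = n₀ + ν ξ):
  C₂H₅OH: 157 − 1(121.4) = 35.64
  O₂: 706 − 3(121.4) = 341.9
  CO₂: 0 + 2(121.4) = 242.7
  H₂O: 0 + 3(121.4) = 364.1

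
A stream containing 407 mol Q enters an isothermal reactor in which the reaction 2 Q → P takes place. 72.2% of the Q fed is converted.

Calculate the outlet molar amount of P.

Q reacted = 0.722 × 407 = 293.9 mol; ν_Q = −2, so ξ = 293.9/2 = 146.9 mol.
Outlet amounts (n = n₀ + ν ξ):
  Q: 407 − 2(146.9) = 113.1
  P: 0 + 1(146.9) = 146.9

147 mol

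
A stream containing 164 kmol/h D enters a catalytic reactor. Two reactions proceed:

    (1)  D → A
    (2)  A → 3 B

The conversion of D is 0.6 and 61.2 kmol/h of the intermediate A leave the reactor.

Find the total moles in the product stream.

Conversion of D: D consumed = 1ξ₁ = 0.6 × 164 → ξ₁ = 98.4 kmol/h.
A balance: n_A = 0 + 1ξ₁ − 1ξ₂ = 61.2 → ξ₂ = (1·98.4 − 61.2)/1 = 37.2 kmol/h.
Outlet amounts (n = n₀ + Σ ν·ξ):
  D: 164 − 1(98.4) = 65.6
  A: 0 + 1(98.4) − 1(37.2) = 61.2
  B: 0 + 3(37.2) = 111.6
Total out = 65.6 + 61.2 + 111.6 = 238.4 kmol/h.

238 kmol/h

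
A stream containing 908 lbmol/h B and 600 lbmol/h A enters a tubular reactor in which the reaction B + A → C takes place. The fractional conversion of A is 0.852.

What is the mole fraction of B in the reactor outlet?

0.398

A reacted = 0.852 × 600 = 511.2 lbmol/h; ν_A = −1, so ξ = 511.2/1 = 511.2 lbmol/h.
Outlet amounts (n = n₀ + ν ξ):
  B: 908 − 1(511.2) = 396.8
  A: 600 − 1(511.2) = 88.8
  C: 0 + 1(511.2) = 511.2
Total out = 996.8 lbmol/h; y_B = 396.8 / 996.8 = 0.3981.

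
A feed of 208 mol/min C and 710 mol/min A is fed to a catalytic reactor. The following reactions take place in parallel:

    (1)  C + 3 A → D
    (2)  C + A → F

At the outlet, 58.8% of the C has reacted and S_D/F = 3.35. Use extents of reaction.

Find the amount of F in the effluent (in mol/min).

28.1 mol/min

Conversion of C: C consumed = 0.588 × 208 = 122.3 mol/min = 1ξ₁ + 1ξ₂.
Selectivity: 1ξ₁ / (1ξ₂) = 3.35 → ξ₁ = 3.35 ξ₂.
Substitute: (1·3.35 + 1) ξ₂ = 122.3 → ξ₂ = 28.12 mol/min, ξ₁ = 94.19 mol/min.
Outlet amounts (n = n₀ + Σ ν·ξ):
  C: 208 − 1(94.19) − 1(28.12) = 85.7
  A: 710 − 3(94.19) − 1(28.12) = 399.3
  D: 0 + 1(94.19) = 94.19
  F: 0 + 1(28.12) = 28.12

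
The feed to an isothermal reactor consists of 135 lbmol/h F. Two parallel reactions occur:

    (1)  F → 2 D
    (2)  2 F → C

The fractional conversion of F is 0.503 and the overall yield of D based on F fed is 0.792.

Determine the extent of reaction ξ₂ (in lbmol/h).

ξ₂ = 7.22 lbmol/h

Yield of D: 2ξ₁ / 135 = 0.792 → ξ₁ = 53.46 lbmol/h.
Conversion of F: 1ξ₁ + 2ξ₂ = 0.503 × 135 = 67.91 → ξ₂ = 7.223 lbmol/h.
Outlet amounts (n = n₀ + Σ ν·ξ):
  F: 135 − 1(53.46) − 2(7.223) = 67.09
  D: 0 + 2(53.46) = 106.9
  C: 0 + 1(7.223) = 7.223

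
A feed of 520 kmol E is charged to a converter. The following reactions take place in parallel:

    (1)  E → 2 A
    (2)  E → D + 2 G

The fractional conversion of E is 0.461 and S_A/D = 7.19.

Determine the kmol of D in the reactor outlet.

Conversion of E: E consumed = 0.461 × 520 = 239.7 kmol = 1ξ₁ + 1ξ₂.
Selectivity: 2ξ₁ / (1ξ₂) = 7.19 → ξ₁ = 3.595 ξ₂.
Substitute: (1·3.595 + 1) ξ₂ = 239.7 → ξ₂ = 52.17 kmol, ξ₁ = 187.6 kmol.
Outlet amounts (n = n₀ + Σ ν·ξ):
  E: 520 − 1(187.6) − 1(52.17) = 280.3
  A: 0 + 2(187.6) = 375.1
  D: 0 + 1(52.17) = 52.17
  G: 0 + 2(52.17) = 104.3

52.2 kmol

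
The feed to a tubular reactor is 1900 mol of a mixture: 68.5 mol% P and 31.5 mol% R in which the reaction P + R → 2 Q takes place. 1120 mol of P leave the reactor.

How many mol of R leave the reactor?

For P: n = n₀ − 1ξ → 1120 = 1302 − 1ξ, giving ξ = 181.5 mol.
Outlet amounts (n = n₀ + ν ξ):
  P: 1302 − 1(181.5) = 1120
  R: 598.5 − 1(181.5) = 417
  Q: 0 + 2(181.5) = 363

417 mol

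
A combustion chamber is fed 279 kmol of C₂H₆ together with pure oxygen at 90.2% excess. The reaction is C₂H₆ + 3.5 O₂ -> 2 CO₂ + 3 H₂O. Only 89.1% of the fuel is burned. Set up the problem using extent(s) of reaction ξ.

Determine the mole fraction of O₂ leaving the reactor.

0.437

Stoichiometric O₂ = 3.5 × 279 = 976.5 kmol; O₂ fed = 976.5 × 1.902 = 1857 kmol.
Fuel reacted = 0.891 × 279 → ξ = 248.6 kmol.
Outlet (n = n₀ + ν ξ):
  C₂H₆: 279 − 1(248.6) = 30.41
  O₂: 1857 − 3.5(248.6) = 987.2
  CO₂: 0 + 2(248.6) = 497.2
  H₂O: 0 + 3(248.6) = 745.8
Total out = 2261 kmol; y_O₂ = 987.2 / 2261 = 0.4367.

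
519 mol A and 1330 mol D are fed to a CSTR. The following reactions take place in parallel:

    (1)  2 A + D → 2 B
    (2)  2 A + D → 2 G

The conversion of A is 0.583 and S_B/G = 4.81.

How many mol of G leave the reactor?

52.1 mol

Conversion of A: A consumed = 0.583 × 519 = 302.6 mol = 2ξ₁ + 2ξ₂.
Selectivity: 2ξ₁ / (2ξ₂) = 4.81 → ξ₁ = 4.81 ξ₂.
Substitute: (2·4.81 + 2) ξ₂ = 302.6 → ξ₂ = 26.04 mol, ξ₁ = 125.2 mol.
Outlet amounts (n = n₀ + Σ ν·ξ):
  A: 519 − 2(125.2) − 2(26.04) = 216.4
  D: 1330 − 1(125.2) − 1(26.04) = 1179
  B: 0 + 2(125.2) = 250.5
  G: 0 + 2(26.04) = 52.08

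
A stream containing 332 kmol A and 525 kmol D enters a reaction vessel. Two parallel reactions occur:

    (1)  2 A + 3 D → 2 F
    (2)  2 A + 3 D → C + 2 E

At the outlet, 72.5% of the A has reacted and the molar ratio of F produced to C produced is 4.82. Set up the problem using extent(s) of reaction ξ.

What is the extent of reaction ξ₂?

ξ₂ = 35.3 kmol

Conversion of A: A consumed = 0.725 × 332 = 240.7 kmol = 2ξ₁ + 2ξ₂.
Selectivity: 2ξ₁ / (1ξ₂) = 4.82 → ξ₁ = 2.41 ξ₂.
Substitute: (2·2.41 + 2) ξ₂ = 240.7 → ξ₂ = 35.29 kmol, ξ₁ = 85.06 kmol.
Outlet amounts (n = n₀ + Σ ν·ξ):
  A: 332 − 2(85.06) − 2(35.29) = 91.3
  D: 525 − 3(85.06) − 3(35.29) = 164
  F: 0 + 2(85.06) = 170.1
  C: 0 + 1(35.29) = 35.29
  E: 0 + 2(35.29) = 70.59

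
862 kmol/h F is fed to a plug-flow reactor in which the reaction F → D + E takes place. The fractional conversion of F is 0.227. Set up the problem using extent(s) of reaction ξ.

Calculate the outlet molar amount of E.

F reacted = 0.227 × 862 = 195.7 kmol/h; ν_F = −1, so ξ = 195.7/1 = 195.7 kmol/h.
Outlet amounts (n = n₀ + ν ξ):
  F: 862 − 1(195.7) = 666.3
  D: 0 + 1(195.7) = 195.7
  E: 0 + 1(195.7) = 195.7

196 kmol/h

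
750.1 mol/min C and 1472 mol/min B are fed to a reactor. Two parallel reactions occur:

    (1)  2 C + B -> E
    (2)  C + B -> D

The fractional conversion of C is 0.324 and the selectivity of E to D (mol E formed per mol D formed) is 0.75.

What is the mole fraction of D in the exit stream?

Conversion of C: C consumed = 0.324 × 750.1 = 243 mol/min = 2ξ₁ + 1ξ₂.
Selectivity: 1ξ₁ / (1ξ₂) = 0.75 → ξ₁ = 0.75 ξ₂.
Substitute: (2·0.75 + 1) ξ₂ = 243 → ξ₂ = 97.21 mol/min, ξ₁ = 72.91 mol/min.
Outlet amounts (n = n₀ + Σ ν·ξ):
  C: 750.1 − 2(72.91) − 1(97.21) = 507.1
  B: 1472 − 1(72.91) − 1(97.21) = 1302
  E: 0 + 1(72.91) = 72.91
  D: 0 + 1(97.21) = 97.21
Total out = 1979 mol/min; y_D = 97.21 / 1979 = 0.04912.

0.0491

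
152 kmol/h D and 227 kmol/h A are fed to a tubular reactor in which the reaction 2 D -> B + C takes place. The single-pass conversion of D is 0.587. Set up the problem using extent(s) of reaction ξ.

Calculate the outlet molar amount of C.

D reacted = 0.587 × 152 = 89.22 kmol/h; ν_D = −2, so ξ = 89.22/2 = 44.61 kmol/h.
Outlet amounts (n = n₀ + ν ξ):
  D: 152 − 2(44.61) = 62.78
  B: 0 + 1(44.61) = 44.61
  C: 0 + 1(44.61) = 44.61
  A: 227 (inert)

44.6 kmol/h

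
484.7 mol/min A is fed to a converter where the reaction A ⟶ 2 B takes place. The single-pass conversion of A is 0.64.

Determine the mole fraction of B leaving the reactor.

A reacted = 0.64 × 484.7 = 310.2 mol/min; ν_A = −1, so ξ = 310.2/1 = 310.2 mol/min.
Outlet amounts (n = n₀ + ν ξ):
  A: 484.7 − 1(310.2) = 174.5
  B: 0 + 2(310.2) = 620.4
Total out = 794.9 mol/min; y_B = 620.4 / 794.9 = 0.7805.

0.78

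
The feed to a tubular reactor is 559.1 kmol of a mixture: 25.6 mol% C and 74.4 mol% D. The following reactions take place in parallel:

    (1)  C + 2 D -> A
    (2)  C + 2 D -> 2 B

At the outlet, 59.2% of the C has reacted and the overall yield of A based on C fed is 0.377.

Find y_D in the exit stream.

0.586

Yield of A: 1ξ₁ / 143.1 = 0.377 → ξ₁ = 53.96 kmol.
Conversion of C: 1ξ₁ + 1ξ₂ = 0.592 × 143.1 = 84.73 → ξ₂ = 30.77 kmol.
Outlet amounts (n = n₀ + Σ ν·ξ):
  C: 143.1 − 1(53.96) − 1(30.77) = 58.4
  D: 416 − 2(53.96) − 2(30.77) = 246.5
  A: 0 + 1(53.96) = 53.96
  B: 0 + 2(30.77) = 61.55
Total out = 420.4 kmol; y_D = 246.5 / 420.4 = 0.5863.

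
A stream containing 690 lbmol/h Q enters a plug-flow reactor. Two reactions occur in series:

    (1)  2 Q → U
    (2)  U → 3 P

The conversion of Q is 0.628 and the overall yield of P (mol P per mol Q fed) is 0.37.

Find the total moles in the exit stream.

644 lbmol/h

Conversion of Q: Q consumed = 2ξ₁ = 0.628 × 690 → ξ₁ = 216.7 lbmol/h.
Yield of P: 3ξ₂ / 690 = 0.37 → ξ₂ = 85.1 lbmol/h.
Outlet amounts (n = n₀ + Σ ν·ξ):
  Q: 690 − 2(216.7) = 256.7
  U: 0 + 1(216.7) − 1(85.1) = 131.6
  P: 0 + 3(85.1) = 255.3
Total out = 256.7 + 131.6 + 255.3 = 643.5 lbmol/h.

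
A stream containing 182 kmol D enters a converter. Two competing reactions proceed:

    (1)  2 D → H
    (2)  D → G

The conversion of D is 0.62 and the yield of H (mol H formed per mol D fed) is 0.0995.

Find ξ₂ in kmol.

Yield of H: 1ξ₁ / 182 = 0.0995 → ξ₁ = 18.11 kmol.
Conversion of D: 2ξ₁ + 1ξ₂ = 0.62 × 182 = 112.8 → ξ₂ = 76.62 kmol.
Outlet amounts (n = n₀ + Σ ν·ξ):
  D: 182 − 2(18.11) − 1(76.62) = 69.16
  H: 0 + 1(18.11) = 18.11
  G: 0 + 1(76.62) = 76.62

ξ₂ = 76.6 kmol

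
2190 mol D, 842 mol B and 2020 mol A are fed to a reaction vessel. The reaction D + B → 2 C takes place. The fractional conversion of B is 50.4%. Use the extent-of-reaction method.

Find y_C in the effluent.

0.168

B reacted = 0.504 × 842 = 424.4 mol; ν_B = −1, so ξ = 424.4/1 = 424.4 mol.
Outlet amounts (n = n₀ + ν ξ):
  D: 2190 − 1(424.4) = 1766
  B: 842 − 1(424.4) = 417.6
  C: 0 + 2(424.4) = 848.7
  A: 2020 (inert)
Total out = 5052 mol; y_C = 848.7 / 5052 = 0.168.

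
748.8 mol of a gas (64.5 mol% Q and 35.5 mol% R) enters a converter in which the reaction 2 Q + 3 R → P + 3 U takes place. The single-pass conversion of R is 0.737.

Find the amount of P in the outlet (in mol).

R reacted = 0.737 × 265.8 = 195.9 mol; ν_R = −3, so ξ = 195.9/3 = 65.3 mol.
Outlet amounts (n = n₀ + ν ξ):
  Q: 483 − 2(65.3) = 352.4
  R: 265.8 − 3(65.3) = 69.91
  P: 0 + 1(65.3) = 65.3
  U: 0 + 3(65.3) = 195.9

65.3 mol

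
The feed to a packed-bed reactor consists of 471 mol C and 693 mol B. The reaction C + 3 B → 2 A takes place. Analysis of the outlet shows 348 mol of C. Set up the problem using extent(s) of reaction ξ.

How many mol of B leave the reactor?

324 mol

For C: n = n₀ − 1ξ → 348 = 471 − 1ξ, giving ξ = 123 mol.
Outlet amounts (n = n₀ + ν ξ):
  C: 471 − 1(123) = 348
  B: 693 − 3(123) = 324
  A: 0 + 2(123) = 246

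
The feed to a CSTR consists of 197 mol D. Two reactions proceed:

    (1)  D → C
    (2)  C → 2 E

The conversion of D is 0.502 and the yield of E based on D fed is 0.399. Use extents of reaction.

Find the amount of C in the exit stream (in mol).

59.6 mol

Conversion of D: D consumed = 1ξ₁ = 0.502 × 197 → ξ₁ = 98.89 mol.
Yield of E: 2ξ₂ / 197 = 0.399 → ξ₂ = 39.3 mol.
Outlet amounts (n = n₀ + Σ ν·ξ):
  D: 197 − 1(98.89) = 98.11
  C: 0 + 1(98.89) − 1(39.3) = 59.59
  E: 0 + 2(39.3) = 78.6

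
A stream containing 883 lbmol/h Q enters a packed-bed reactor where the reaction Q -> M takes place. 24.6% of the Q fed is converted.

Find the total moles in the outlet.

883 lbmol/h

Q reacted = 0.246 × 883 = 217.2 lbmol/h; ν_Q = −1, so ξ = 217.2/1 = 217.2 lbmol/h.
Outlet amounts (n = n₀ + ν ξ):
  Q: 883 − 1(217.2) = 665.8
  M: 0 + 1(217.2) = 217.2
Total out = 665.8 + 217.2 = 883 lbmol/h.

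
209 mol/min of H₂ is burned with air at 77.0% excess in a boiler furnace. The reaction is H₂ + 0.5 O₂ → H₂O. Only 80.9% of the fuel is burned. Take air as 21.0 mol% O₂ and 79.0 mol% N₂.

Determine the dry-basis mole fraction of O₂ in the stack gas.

0.12

Stoichiometric O₂ = 0.5 × 209 = 104.5 mol/min; O₂ fed = 104.5 × 1.770 = 185 mol/min.
N₂ fed = 185 × 79/21 = 695.8 mol/min.
Fuel reacted = 0.809 × 209 → ξ = 169.1 mol/min.
Outlet (n = n₀ + ν ξ):
  H₂: 209 − 1(169.1) = 39.92
  O₂: 185 − 0.5(169.1) = 100.4
  N₂: 695.8 (inert)
  H₂O: 0 + 1(169.1) = 169.1
Dry total = 836.2 mol/min; y_O₂ (dry) = 100.4 / 836.2 = 0.1201.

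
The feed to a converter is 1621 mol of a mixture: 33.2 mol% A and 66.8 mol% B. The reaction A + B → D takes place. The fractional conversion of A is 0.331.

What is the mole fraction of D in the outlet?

0.123

A reacted = 0.331 × 538.2 = 178.1 mol; ν_A = −1, so ξ = 178.1/1 = 178.1 mol.
Outlet amounts (n = n₀ + ν ξ):
  A: 538.2 − 1(178.1) = 360
  B: 1083 − 1(178.1) = 904.7
  D: 0 + 1(178.1) = 178.1
Total out = 1443 mol; y_D = 178.1 / 1443 = 0.1235.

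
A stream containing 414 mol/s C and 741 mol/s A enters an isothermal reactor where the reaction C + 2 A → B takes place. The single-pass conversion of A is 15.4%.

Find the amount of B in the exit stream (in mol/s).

A reacted = 0.154 × 741 = 114.1 mol/s; ν_A = −2, so ξ = 114.1/2 = 57.06 mol/s.
Outlet amounts (n = n₀ + ν ξ):
  C: 414 − 1(57.06) = 356.9
  A: 741 − 2(57.06) = 626.9
  B: 0 + 1(57.06) = 57.06

57.1 mol/s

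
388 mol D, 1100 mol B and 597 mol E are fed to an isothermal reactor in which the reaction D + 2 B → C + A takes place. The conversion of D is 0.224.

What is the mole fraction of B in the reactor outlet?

D reacted = 0.224 × 388 = 86.91 mol; ν_D = −1, so ξ = 86.91/1 = 86.91 mol.
Outlet amounts (n = n₀ + ν ξ):
  D: 388 − 1(86.91) = 301.1
  B: 1100 − 2(86.91) = 926.2
  C: 0 + 1(86.91) = 86.91
  A: 0 + 1(86.91) = 86.91
  E: 597 (inert)
Total out = 1998 mol; y_B = 926.2 / 1998 = 0.4635.

0.464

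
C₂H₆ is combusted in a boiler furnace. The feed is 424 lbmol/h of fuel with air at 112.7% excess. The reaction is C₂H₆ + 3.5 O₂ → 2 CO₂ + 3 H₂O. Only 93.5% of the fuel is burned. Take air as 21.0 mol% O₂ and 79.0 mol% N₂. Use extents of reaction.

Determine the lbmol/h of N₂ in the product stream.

Stoichiometric O₂ = 3.5 × 424 = 1484 lbmol/h; O₂ fed = 1484 × 2.127 = 3156 lbmol/h.
N₂ fed = 3156 × 79/21 = 11870 lbmol/h.
Fuel reacted = 0.935 × 424 → ξ = 396.4 lbmol/h.
Outlet (n = n₀ + ν ξ):
  C₂H₆: 424 − 1(396.4) = 27.56
  O₂: 3156 − 3.5(396.4) = 1769
  N₂: 11870 (inert)
  CO₂: 0 + 2(396.4) = 792.9
  H₂O: 0 + 3(396.4) = 1189

11900 lbmol/h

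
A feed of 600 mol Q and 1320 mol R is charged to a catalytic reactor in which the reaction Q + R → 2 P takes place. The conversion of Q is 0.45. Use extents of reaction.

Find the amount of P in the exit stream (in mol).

Q reacted = 0.45 × 600 = 270 mol; ν_Q = −1, so ξ = 270/1 = 270 mol.
Outlet amounts (n = n₀ + ν ξ):
  Q: 600 − 1(270) = 330
  R: 1320 − 1(270) = 1050
  P: 0 + 2(270) = 540

540 mol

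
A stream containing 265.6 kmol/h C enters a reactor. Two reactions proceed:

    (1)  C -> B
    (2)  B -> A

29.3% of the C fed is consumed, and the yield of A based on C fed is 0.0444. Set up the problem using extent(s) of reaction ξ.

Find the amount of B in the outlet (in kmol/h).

66 kmol/h

Conversion of C: C consumed = 1ξ₁ = 0.293 × 265.6 → ξ₁ = 77.82 kmol/h.
Yield of A: 1ξ₂ / 265.6 = 0.0444 → ξ₂ = 11.79 kmol/h.
Outlet amounts (n = n₀ + Σ ν·ξ):
  C: 265.6 − 1(77.82) = 187.8
  B: 0 + 1(77.82) − 1(11.79) = 66.03
  A: 0 + 1(11.79) = 11.79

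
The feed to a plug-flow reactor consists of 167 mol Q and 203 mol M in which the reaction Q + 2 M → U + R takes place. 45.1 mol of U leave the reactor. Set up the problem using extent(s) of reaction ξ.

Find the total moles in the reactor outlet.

325 mol

For U: n = n₀ + 1ξ → 45.1 = 0 + 1ξ, giving ξ = 45.1 mol.
Outlet amounts (n = n₀ + ν ξ):
  Q: 167 − 1(45.1) = 121.9
  M: 203 − 2(45.1) = 112.8
  U: 0 + 1(45.1) = 45.1
  R: 0 + 1(45.1) = 45.1
Total out = 121.9 + 112.8 + 45.1 + 45.1 = 324.9 mol.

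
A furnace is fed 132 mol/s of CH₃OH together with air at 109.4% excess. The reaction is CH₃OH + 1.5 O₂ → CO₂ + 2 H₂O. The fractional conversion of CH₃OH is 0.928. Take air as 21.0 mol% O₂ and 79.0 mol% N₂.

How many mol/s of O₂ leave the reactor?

Stoichiometric O₂ = 1.5 × 132 = 198 mol/s; O₂ fed = 198 × 2.094 = 414.6 mol/s.
N₂ fed = 414.6 × 79/21 = 1560 mol/s.
Fuel reacted = 0.928 × 132 → ξ = 122.5 mol/s.
Outlet (n = n₀ + ν ξ):
  CH₃OH: 132 − 1(122.5) = 9.504
  O₂: 414.6 − 1.5(122.5) = 230.9
  N₂: 1560 (inert)
  CO₂: 0 + 1(122.5) = 122.5
  H₂O: 0 + 2(122.5) = 245

231 mol/s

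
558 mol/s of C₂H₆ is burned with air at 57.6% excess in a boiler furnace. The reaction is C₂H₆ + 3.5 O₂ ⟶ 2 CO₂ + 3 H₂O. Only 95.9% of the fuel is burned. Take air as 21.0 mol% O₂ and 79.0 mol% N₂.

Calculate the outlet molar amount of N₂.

Stoichiometric O₂ = 3.5 × 558 = 1953 mol/s; O₂ fed = 1953 × 1.576 = 3078 mol/s.
N₂ fed = 3078 × 79/21 = 11580 mol/s.
Fuel reacted = 0.959 × 558 → ξ = 535.1 mol/s.
Outlet (n = n₀ + ν ξ):
  C₂H₆: 558 − 1(535.1) = 22.88
  O₂: 3078 − 3.5(535.1) = 1205
  N₂: 11580 (inert)
  CO₂: 0 + 2(535.1) = 1070
  H₂O: 0 + 3(535.1) = 1605

11600 mol/s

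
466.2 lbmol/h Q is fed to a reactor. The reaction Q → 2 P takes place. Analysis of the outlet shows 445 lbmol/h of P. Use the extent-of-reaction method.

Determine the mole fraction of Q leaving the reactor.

0.354

For P: n = n₀ + 2ξ → 445 = 0 + 2ξ, giving ξ = 222.5 lbmol/h.
Outlet amounts (n = n₀ + ν ξ):
  Q: 466.2 − 1(222.5) = 243.7
  P: 0 + 2(222.5) = 445
Total out = 688.7 lbmol/h; y_Q = 243.7 / 688.7 = 0.3539.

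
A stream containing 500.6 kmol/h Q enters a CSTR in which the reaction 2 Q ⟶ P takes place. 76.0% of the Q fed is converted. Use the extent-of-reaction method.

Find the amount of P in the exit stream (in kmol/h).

Q reacted = 0.76 × 500.6 = 380.5 kmol/h; ν_Q = −2, so ξ = 380.5/2 = 190.2 kmol/h.
Outlet amounts (n = n₀ + ν ξ):
  Q: 500.6 − 2(190.2) = 120.1
  P: 0 + 1(190.2) = 190.2

190 kmol/h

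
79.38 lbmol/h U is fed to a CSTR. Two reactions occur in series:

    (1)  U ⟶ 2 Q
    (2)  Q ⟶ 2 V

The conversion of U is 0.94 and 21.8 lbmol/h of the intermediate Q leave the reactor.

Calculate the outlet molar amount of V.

255 lbmol/h

Conversion of U: U consumed = 1ξ₁ = 0.94 × 79.38 → ξ₁ = 74.62 lbmol/h.
Q balance: n_Q = 0 + 2ξ₁ − 1ξ₂ = 21.8 → ξ₂ = (2·74.62 − 21.8)/1 = 127.4 lbmol/h.
Outlet amounts (n = n₀ + Σ ν·ξ):
  U: 79.38 − 1(74.62) = 4.763
  Q: 0 + 2(74.62) − 1(127.4) = 21.8
  V: 0 + 2(127.4) = 254.9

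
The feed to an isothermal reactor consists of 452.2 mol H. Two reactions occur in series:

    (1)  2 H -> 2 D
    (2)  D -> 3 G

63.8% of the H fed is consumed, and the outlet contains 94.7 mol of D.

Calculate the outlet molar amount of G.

Conversion of H: H consumed = 2ξ₁ = 0.638 × 452.2 → ξ₁ = 144.3 mol.
D balance: n_D = 0 + 2ξ₁ − 1ξ₂ = 94.7 → ξ₂ = (2·144.3 − 94.7)/1 = 193.8 mol.
Outlet amounts (n = n₀ + Σ ν·ξ):
  H: 452.2 − 2(144.3) = 163.7
  D: 0 + 2(144.3) − 1(193.8) = 94.7
  G: 0 + 3(193.8) = 581.4

581 mol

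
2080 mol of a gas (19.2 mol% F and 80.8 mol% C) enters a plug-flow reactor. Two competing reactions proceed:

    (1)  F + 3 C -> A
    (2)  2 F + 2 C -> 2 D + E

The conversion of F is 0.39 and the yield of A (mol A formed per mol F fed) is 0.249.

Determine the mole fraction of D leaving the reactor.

0.0321

Yield of A: 1ξ₁ / 399.4 = 0.249 → ξ₁ = 99.44 mol.
Conversion of F: 1ξ₁ + 2ξ₂ = 0.39 × 399.4 = 155.8 → ξ₂ = 28.15 mol.
Outlet amounts (n = n₀ + Σ ν·ξ):
  F: 399.4 − 1(99.44) − 2(28.15) = 243.6
  C: 1681 − 3(99.44) − 2(28.15) = 1326
  A: 0 + 1(99.44) = 99.44
  D: 0 + 2(28.15) = 56.31
  E: 0 + 1(28.15) = 28.15
Total out = 1754 mol; y_D = 56.31 / 1754 = 0.03211.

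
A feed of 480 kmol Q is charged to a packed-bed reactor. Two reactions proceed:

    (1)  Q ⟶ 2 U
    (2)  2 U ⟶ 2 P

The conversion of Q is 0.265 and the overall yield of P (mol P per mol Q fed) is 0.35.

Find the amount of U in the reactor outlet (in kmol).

Conversion of Q: Q consumed = 1ξ₁ = 0.265 × 480 → ξ₁ = 127.2 kmol.
Yield of P: 2ξ₂ / 480 = 0.35 → ξ₂ = 84 kmol.
Outlet amounts (n = n₀ + Σ ν·ξ):
  Q: 480 − 1(127.2) = 352.8
  U: 0 + 2(127.2) − 2(84) = 86.4
  P: 0 + 2(84) = 168

86.4 kmol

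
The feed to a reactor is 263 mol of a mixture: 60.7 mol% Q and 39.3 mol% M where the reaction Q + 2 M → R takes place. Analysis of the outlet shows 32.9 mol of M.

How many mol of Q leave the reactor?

For M: n = n₀ − 2ξ → 32.9 = 103.4 − 2ξ, giving ξ = 35.23 mol.
Outlet amounts (n = n₀ + ν ξ):
  Q: 159.6 − 1(35.23) = 124.4
  M: 103.4 − 2(35.23) = 32.9
  R: 0 + 1(35.23) = 35.23

124 mol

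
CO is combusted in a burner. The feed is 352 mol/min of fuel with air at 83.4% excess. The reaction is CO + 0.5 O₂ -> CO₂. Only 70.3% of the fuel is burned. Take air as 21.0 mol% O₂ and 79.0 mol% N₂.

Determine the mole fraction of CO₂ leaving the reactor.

Stoichiometric O₂ = 0.5 × 352 = 176 mol/min; O₂ fed = 176 × 1.834 = 322.8 mol/min.
N₂ fed = 322.8 × 79/21 = 1214 mol/min.
Fuel reacted = 0.703 × 352 → ξ = 247.5 mol/min.
Outlet (n = n₀ + ν ξ):
  CO: 352 − 1(247.5) = 104.5
  O₂: 322.8 − 0.5(247.5) = 199.1
  N₂: 1214 (inert)
  CO₂: 0 + 1(247.5) = 247.5
Total out = 1765 mol/min; y_CO₂ = 247.5 / 1765 = 0.1402.

0.14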